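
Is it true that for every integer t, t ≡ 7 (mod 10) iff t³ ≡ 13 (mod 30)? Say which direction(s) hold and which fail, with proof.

(→) This fails: take t = 17. Then 17 ≡ 7 (mod 10), but 17³ = 4913 ≡ 23 (mod 30), not 13.

(←) Conversely, the residues r modulo 30 with r³ ≡ 13 (mod 30) are exactly {7}, and each is ≡ 7 (mod 10).

Only the converse holds.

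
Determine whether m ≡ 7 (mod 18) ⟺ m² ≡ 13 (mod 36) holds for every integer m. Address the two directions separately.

(⇒) Suppose m ≡ 7 (mod 18). Working modulo 36, m ∈ {7, 25}; for each such r, r² ≡ 13 (mod 36).

(⇐) This fails: take m = 11. Then 11² = 121 ≡ 13 (mod 36), yet 11 ≡ 11 (mod 18), not 7.

Only the forward implication holds.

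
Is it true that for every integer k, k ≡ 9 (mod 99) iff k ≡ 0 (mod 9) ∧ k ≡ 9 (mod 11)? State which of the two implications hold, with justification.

[⇒] Suppose k ≡ 9 (mod 99); write k = 99j + 9. Since 9 ∣ 99, reducing mod 9 gives k ≡ 9 ≡ 0 (mod 9); since 11 ∣ 99, reducing mod 11 gives k ≡ 9 (mod 11).

[⇐] Conversely, if k ≡ 0 (mod 9) and k ≡ 9 (mod 11), then by the Chinese remainder theorem k ≡ 9 (mod 99). This is exactly k ≡ 9 (mod 99).

Both implications hold.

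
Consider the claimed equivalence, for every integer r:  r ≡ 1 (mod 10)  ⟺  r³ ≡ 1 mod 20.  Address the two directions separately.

The forward direction fails; the converse holds.

(⟹) This fails: take r = 11. Then 11 ≡ 1 (mod 10), but 11³ = 1331 ≡ 11 (mod 20), not 1.

(⟸) Conversely, the residues r modulo 20 with r³ ≡ 1 (mod 20) are exactly {1}, and each is ≡ 1 (mod 10).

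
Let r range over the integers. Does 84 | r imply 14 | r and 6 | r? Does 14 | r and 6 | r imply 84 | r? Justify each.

The forward direction holds; the converse fails.

(⇒) If 84 ∣ r, write r = 84q. Since 84 = 6·14, r = 14·(6q), so 14 ∣ r; and since 84 = 14·6, r = 6·(14q), so 6 ∣ r.

(⇐) This fails: take r = 42. Both 14 ∣ 42 and 6 ∣ 42, yet 42 is not a multiple of 84 (since 42 = 0·84 + 42), so 84 ∤ 42.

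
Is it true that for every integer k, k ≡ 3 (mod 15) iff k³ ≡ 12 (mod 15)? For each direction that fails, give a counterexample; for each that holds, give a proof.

Both directions hold.

[⇒] Suppose k ≡ 3 (mod 15). Write k = 15j + 3. Then (15j + 3)³ = 3375j³ + 2025j² + 405j + 27 = 15(225j³ + 135j² + 27j + 1) + 12, so k³ ≡ 12 (mod 15).

[⇐] Conversely, suppose k³ ≡ 12 (mod 15). The only residue r in {0, …, 14} with r³ ≡ 12 (mod 15) is r = 3, so k ≡ 3 (mod 15).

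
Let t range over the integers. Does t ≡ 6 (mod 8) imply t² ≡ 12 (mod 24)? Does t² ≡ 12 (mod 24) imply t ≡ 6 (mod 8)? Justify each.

(⟹) This fails: take t = 14. Then 14 ≡ 6 (mod 8), but 14² = 196 ≡ 4 (mod 24), not 12.

(⟸) This fails: take t = 18. Then 18² = 324 ≡ 12 (mod 24), yet 18 ≡ 2 (mod 8), not 6.

Neither direction holds.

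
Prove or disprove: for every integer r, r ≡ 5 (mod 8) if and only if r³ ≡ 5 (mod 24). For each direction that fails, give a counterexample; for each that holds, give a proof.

(⟹) This fails: take r = 13. Then 13 ≡ 5 (mod 8), but 13³ = 2197 ≡ 13 (mod 24), not 5.

(⟸) Conversely, the residues r modulo 24 with r³ ≡ 5 (mod 24) are exactly {5}, and each is ≡ 5 (mod 8).

(⇒) fails; (⇐) holds.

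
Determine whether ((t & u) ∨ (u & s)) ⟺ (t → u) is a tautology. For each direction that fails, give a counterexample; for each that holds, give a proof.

(←) This fails. Under t = F, u = F, s = F, the left side is false but the right side is true.

(→) Assume the antecedent. If t is true, the antecedent forces (t = T, u = T, s = F) or (t = T, u = T, s = T), and t → u holds there. If t is false, t → u reduces to true regardless of the other variables. Either way t → u holds.

(⇒) holds; (⇐) fails.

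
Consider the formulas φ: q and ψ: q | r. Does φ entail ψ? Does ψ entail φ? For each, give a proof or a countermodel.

Not equivalent: only (⇒) holds.

(⇒) Assume the antecedent. If r is true, q | r reduces to true regardless of the other variables. If r is false, the antecedent forces (r = F, q = T), and q | r holds there. Either way q | r holds.

(⇐) This fails. Under r = T, q = F, the left side is false but the right side is true.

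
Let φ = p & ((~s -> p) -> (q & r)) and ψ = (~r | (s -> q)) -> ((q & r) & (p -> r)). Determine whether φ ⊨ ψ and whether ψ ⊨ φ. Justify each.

The forward direction holds; the converse fails.

[⇒] Assume the antecedent. If s is true, the antecedent forces (s = T, r = T, q = T, p = T), and the consequent holds there. If s is false, the antecedent forces (s = F, r = T, q = T, p = T), and the consequent holds there. Either way the consequent holds.

[⇐] This fails. Under s = T, r = T, q = F, p = F, the left side is false but the right side is true.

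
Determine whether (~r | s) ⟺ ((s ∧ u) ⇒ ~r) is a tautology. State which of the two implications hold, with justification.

Both directions fail.

(⇒) This fails. Under r = T, u = T, s = T, the left side is true but the right side is false.

(⇐) This fails. Under r = T, u = F, s = F, the left side is false but the right side is true.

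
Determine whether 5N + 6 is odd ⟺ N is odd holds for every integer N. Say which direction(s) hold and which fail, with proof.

The biconditional holds.

[⇐] Suppose N is odd; write N = 2j + 1. Then 5N + 6 = 5·(2j + 1) + 6 = 2·5j + 11, which is odd.

[⇒] Suppose 5N + 6 is odd. Since 5 is odd, 5N and N have the same parity, so 5N + 6 ≡ N + 6 (mod 2). As 6 is even, 5N + 6 is odd exactly when N is odd. Thus N is odd.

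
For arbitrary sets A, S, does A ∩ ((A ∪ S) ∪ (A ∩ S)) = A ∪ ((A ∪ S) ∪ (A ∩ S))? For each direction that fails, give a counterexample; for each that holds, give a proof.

Only the forward inclusion holds.

(⟸) This inclusion fails. Take A = ∅, S = {1}; then 1 ∈ A ∪ ((A ∪ S) ∪ (A ∩ S)) but 1 ∉ A ∩ ((A ∪ S) ∪ (A ∩ S)).

(⟹) Let x ∈ A ∩ ((A ∪ S) ∪ (A ∩ S)). Then either x ∈ A and x ∉ S; or x ∈ A ∩ S. In each case x ∈ A ∪ ((A ∪ S) ∪ (A ∩ S)), so A ∩ ((A ∪ S) ∪ (A ∩ S)) ⊆ A ∪ ((A ∪ S) ∪ (A ∩ S)).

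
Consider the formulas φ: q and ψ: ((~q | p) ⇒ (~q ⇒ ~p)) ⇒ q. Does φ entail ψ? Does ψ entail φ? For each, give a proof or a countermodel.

Forward direction. Assume the antecedent. If p is true, ((~q | p) ⇒ (~q ⇒ ~p)) ⇒ q reduces to true regardless of the other variables. If p is false, the antecedent forces (p = F, q = T), and ((~q | p) ⇒ (~q ⇒ ~p)) ⇒ q holds there. Either way ((~q | p) ⇒ (~q ⇒ ~p)) ⇒ q holds.

Converse. This fails. Under p = T, q = F, the left side is false but the right side is true.

The forward direction holds; the converse fails.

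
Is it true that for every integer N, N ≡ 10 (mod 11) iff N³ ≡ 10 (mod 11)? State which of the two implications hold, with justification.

Equivalent; both directions hold.

(⟸) Suppose N³ ≡ 10 (mod 11). The only residue r in {0, …, 10} with r³ ≡ 10 (mod 11) is r = 10, so N ≡ 10 (mod 11).

(⟹) Suppose N ≡ 10 (mod 11). Write N = 11j + 10. Then (11j + 10)³ = 1331j³ + 3630j² + 3300j + 1000 = 11(121j³ + 330j² + 300j + 90) + 10, so N³ ≡ 10 (mod 11).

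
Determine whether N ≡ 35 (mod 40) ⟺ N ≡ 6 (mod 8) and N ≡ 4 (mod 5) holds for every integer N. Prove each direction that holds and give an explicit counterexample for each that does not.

Neither implication holds.

(→) This fails: N = 35 gives 35 ≡ 35 (mod 40) but 35 ≡ 3 (mod 8), so the conjunction on the right does not hold.

(←) This fails: N = 14 satisfies both congruences on the right (14 ≡ 6 mod 8 and 14 ≡ 4 mod 5) yet 14 ≡ 14 (mod 40), not 35.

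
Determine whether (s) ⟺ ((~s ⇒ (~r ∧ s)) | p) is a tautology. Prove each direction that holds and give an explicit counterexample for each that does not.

(⟹) Assume the antecedent. If p is true, (~s ⇒ (~r ∧ s)) | p reduces to true regardless of the other variables. If p is false, the antecedent forces (p = F, r = F, s = T) or (p = F, r = T, s = T), and (~s ⇒ (~r ∧ s)) | p holds there. Either way (~s ⇒ (~r ∧ s)) | p holds.

(⟸) This fails. Under p = T, r = F, s = F, the left side is false but the right side is true.

The forward direction holds; the converse fails.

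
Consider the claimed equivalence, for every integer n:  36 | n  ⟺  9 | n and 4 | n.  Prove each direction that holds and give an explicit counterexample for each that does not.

Both directions hold; the statement is true.

(→) If 36 ∣ n, write n = 36q. Since 36 = 4·9, n = 9·(4q), so 9 ∣ n; and since 36 = 9·4, n = 4·(9q), so 4 ∣ n.

(←) Suppose 9 ∣ n and 4 ∣ n. Any common multiple of 9 and 4 is a multiple of their lcm; here gcd(9, 4) = 1, so lcm(9, 4) = 9·4 = 36, so 36 ∣ n.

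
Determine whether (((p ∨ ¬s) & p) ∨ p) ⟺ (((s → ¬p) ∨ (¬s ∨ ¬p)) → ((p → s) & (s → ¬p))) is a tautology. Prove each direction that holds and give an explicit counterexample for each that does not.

[⇒] This fails. Under p = T, s = F, the left side is true but the right side is false.

[⇐] This fails. Under p = F, s = F, the left side is false but the right side is true.

(⇒) fails and (⇐) fails.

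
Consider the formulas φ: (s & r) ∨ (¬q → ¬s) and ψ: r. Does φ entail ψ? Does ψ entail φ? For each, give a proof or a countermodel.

Only the converse holds.

(→) This fails. Under r = F, q = F, s = F, the left side is true but the right side is false.

(←) Assume the antecedent. If r is true, (s & r) ∨ (¬q → ¬s) reduces to true regardless of the other variables. If r is false, the antecedent cannot hold. Either way (s & r) ∨ (¬q → ¬s) holds.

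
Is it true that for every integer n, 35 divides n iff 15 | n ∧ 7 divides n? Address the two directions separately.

Forward direction. This fails: take n = 35. Certainly 35 ∣ 35, but 15 ∤ 35.

Converse. Suppose 15 ∣ n and 7 ∣ n. Any common multiple of 15 and 7 is a multiple of their lcm; here gcd(15, 7) = 1, so lcm(15, 7) = 15·7 = 105, so 105 ∣ n. Since 35 ∣ 105, it follows that 35 ∣ n.

Not equivalent: only (⇐) holds.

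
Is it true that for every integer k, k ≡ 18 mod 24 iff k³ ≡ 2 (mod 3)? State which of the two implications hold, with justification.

Neither implication holds.

(⟹) This fails: take k = 18. Then 18 ≡ 18 (mod 24), but 18³ = 5832 ≡ 0 (mod 3), not 2.

(⟸) This fails: take k = 2. Then 2³ = 8 ≡ 2 (mod 3), yet 2 ≡ 2 (mod 24), not 18.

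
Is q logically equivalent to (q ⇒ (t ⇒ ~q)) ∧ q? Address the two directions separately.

Not equivalent: only (⇐) holds.

[⇒] This fails. Under t = T, q = T, the left side is true but the right side is false.

[⇐] Assume the antecedent. If t is true, the antecedent cannot hold. If t is false, the antecedent forces (t = F, q = T), and q holds there. Either way q holds.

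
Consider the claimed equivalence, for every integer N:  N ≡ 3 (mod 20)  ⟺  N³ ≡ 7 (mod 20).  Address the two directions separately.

(⟹) Suppose N ≡ 3 (mod 20). Write N = 20j + 3. Then (20j + 3)³ = 8000j³ + 3600j² + 540j + 27 = 20(400j³ + 180j² + 27j + 1) + 7, so N³ ≡ 7 (mod 20).

(⟸) Conversely, suppose N³ ≡ 7 (mod 20). The only residue r in {0, …, 19} with r³ ≡ 7 (mod 20) is r = 3, so N ≡ 3 (mod 20).

Both implications hold.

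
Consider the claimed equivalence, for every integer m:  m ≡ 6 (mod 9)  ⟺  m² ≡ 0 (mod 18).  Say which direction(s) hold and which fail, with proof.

(⇒) This fails: take m = 15. Then 15 ≡ 6 (mod 9), but 15² = 225 ≡ 9 (mod 18), not 0.

(⇐) This fails: take m = 0. Then 0² = 0 ≡ 0 (mod 18), yet 0 ≡ 0 (mod 9), not 6.

Both directions fail.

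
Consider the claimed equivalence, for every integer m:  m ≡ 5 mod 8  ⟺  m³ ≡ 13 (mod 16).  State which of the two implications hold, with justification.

(⇒) fails; (⇐) holds.

[⇒] This fails: take m = 13. Then 13 ≡ 5 (mod 8), but 13³ = 2197 ≡ 5 (mod 16), not 13.

[⇐] Conversely, the residues r modulo 16 with r³ ≡ 13 (mod 16) are exactly {5}, and each is ≡ 5 (mod 8).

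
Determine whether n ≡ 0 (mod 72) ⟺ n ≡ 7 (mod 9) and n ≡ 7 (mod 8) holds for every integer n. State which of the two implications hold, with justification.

[⇒] This fails: n = 0 gives 0 ≡ 0 (mod 72) but 0 ≡ 0 (mod 9), so the conjunction on the right does not hold.

[⇐] This fails: n = 7 satisfies both congruences on the right (7 ≡ 7 mod 9 and 7 ≡ 7 mod 8) yet 7 ≡ 7 (mod 72), not 0.

(⇒) fails and (⇐) fails.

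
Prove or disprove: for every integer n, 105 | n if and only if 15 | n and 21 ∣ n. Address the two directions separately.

[⇐] Suppose 15 ∣ n and 21 ∣ n. Any common multiple of 15 and 21 is a multiple of their lcm; here lcm(15, 21) = 15·21/gcd(15, 21) = 315/3 = 105, so 105 ∣ n.

[⇒] If 105 ∣ n, write n = 105q. Since 105 = 7·15, n = 15·(7q), so 15 ∣ n; and since 105 = 5·21, n = 21·(5q), so 21 ∣ n.

Both implications hold.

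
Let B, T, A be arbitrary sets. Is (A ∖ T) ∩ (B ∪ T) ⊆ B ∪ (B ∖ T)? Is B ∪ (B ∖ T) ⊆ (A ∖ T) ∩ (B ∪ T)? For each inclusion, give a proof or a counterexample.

The sets are not equal: only the forward inclusion holds.

(⊆) Let x ∈ (A ∖ T) ∩ (B ∪ T). Then x ∈ B ∩ A and x ∉ T, from which x ∈ B ∪ (B ∖ T).

(⊇) This inclusion fails. Take B = {1}, T = ∅, A = ∅; then 1 ∈ B ∪ (B ∖ T) but 1 ∉ (A ∖ T) ∩ (B ∪ T).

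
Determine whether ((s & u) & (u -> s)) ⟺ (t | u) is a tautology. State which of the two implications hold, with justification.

(→) Assume the antecedent. If u is true, t | u reduces to true regardless of the other variables. If u is false, the antecedent cannot hold. Either way t | u holds.

(←) This fails. Under u = T, t = F, s = F, the left side is false but the right side is true.

Not equivalent: only (⇒) holds.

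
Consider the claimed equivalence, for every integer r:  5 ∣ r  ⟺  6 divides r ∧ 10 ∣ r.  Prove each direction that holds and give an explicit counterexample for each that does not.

(⇒) This fails: take r = 5. Certainly 5 ∣ 5, but 6 ∤ 5.

(⇐) Suppose 6 ∣ r and 10 ∣ r. Any common multiple of 6 and 10 is a multiple of their lcm; here lcm(6, 10) = 6·10/gcd(6, 10) = 60/2 = 30, so 30 ∣ r. Since 5 ∣ 30, it follows that 5 ∣ r.

(⇒) fails; (⇐) holds.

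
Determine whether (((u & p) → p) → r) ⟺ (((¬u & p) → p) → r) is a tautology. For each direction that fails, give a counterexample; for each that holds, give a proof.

Equivalent; both directions hold.

(→) Assume the antecedent. If r is true, ((¬u & p) → p) → r reduces to true regardless of the other variables. If r is false, the antecedent cannot hold. Either way ((¬u & p) → p) → r holds.

(←) Assume the antecedent. If r is true, ((u & p) → p) → r reduces to true regardless of the other variables. If r is false, the antecedent cannot hold. Either way ((u & p) → p) → r holds.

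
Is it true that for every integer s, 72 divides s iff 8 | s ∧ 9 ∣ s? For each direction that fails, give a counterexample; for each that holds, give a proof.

(⇒) If 72 ∣ s, write s = 72q. Since 72 = 9·8, s = 8·(9q), so 8 ∣ s; and since 72 = 8·9, s = 9·(8q), so 9 ∣ s.

(⇐) Suppose 8 ∣ s and 9 ∣ s. Any common multiple of 8 and 9 is a multiple of their lcm; here gcd(8, 9) = 1, so lcm(8, 9) = 8·9 = 72, so 72 ∣ s.

Equivalent; both directions hold.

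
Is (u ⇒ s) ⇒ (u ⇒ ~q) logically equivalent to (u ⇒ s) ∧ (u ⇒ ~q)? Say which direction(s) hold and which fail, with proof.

Only the converse holds.

Forward direction. This fails. Under u = T, q = F, s = F, the left side is true but the right side is false.

Converse. Assume the antecedent. If u is true, the antecedent forces (u = T, q = F, s = T), and (u ⇒ s) ⇒ (u ⇒ ~q) holds there. If u is false, (u ⇒ s) ⇒ (u ⇒ ~q) reduces to true regardless of the other variables. Either way (u ⇒ s) ⇒ (u ⇒ ~q) holds.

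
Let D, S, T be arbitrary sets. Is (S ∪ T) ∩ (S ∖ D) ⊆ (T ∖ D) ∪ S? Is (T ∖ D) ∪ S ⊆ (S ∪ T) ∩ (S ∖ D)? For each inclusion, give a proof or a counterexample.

The sets are not equal: only the forward inclusion holds.

(⊆) Let x ∈ (S ∪ T) ∩ (S ∖ D). Then either x ∈ S and x ∉ D, T; or x ∈ S ∩ T and x ∉ D. In each case x ∈ (T ∖ D) ∪ S, so (S ∪ T) ∩ (S ∖ D) ⊆ (T ∖ D) ∪ S.

(⊇) This inclusion fails. Take D = {1}, S = {1}, T = ∅; then 1 ∈ (T ∖ D) ∪ S but 1 ∉ (S ∪ T) ∩ (S ∖ D).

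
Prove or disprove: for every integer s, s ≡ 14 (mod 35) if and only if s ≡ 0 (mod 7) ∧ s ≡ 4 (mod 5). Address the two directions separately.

Both directions hold; the statement is true.

(⇒) Suppose s ≡ 14 (mod 35); write s = 35j + 14. Since 7 ∣ 35, reducing mod 7 gives s ≡ 14 ≡ 0 (mod 7); since 5 ∣ 35, reducing mod 5 gives s ≡ 14 ≡ 4 (mod 5).

(⇐) Conversely, if s ≡ 0 (mod 7) and s ≡ 4 (mod 5), then by the Chinese remainder theorem s ≡ 14 (mod 35). This is exactly s ≡ 14 (mod 35).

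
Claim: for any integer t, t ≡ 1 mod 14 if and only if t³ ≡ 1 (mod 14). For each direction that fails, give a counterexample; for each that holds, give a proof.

Only the forward direction holds.

(⟹) Suppose t ≡ 1 mod 14. Write t = 14j + 1. Then (14j + 1)³ = 2744j³ + 588j² + 42j + 1 = 14(196j³ + 42j² + 3j) + 1, so t³ ≡ 1 (mod 14).

(⟸) This fails: take t = 9. Then 9³ = 729 ≡ 1 (mod 14), yet 9 ≡ 9 (mod 14), not 1.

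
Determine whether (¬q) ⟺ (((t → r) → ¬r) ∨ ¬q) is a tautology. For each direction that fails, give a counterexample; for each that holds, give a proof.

(⇒) holds; (⇐) fails.

(⟸) This fails. Under r = F, q = T, t = F, the left side is false but the right side is true.

(⟹) Assume the antecedent. If r is true, the antecedent forces (r = T, q = F, t = F) or (r = T, q = F, t = T), and ((t → r) → ¬r) ∨ ¬q holds there. If r is false, ((t → r) → ¬r) ∨ ¬q reduces to true regardless of the other variables. Either way ((t → r) → ¬r) ∨ ¬q holds.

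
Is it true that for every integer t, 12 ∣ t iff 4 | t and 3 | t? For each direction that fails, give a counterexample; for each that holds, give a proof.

Converse. Suppose 4 ∣ t and 3 ∣ t. Any common multiple of 4 and 3 is a multiple of their lcm; here gcd(4, 3) = 1, so lcm(4, 3) = 4·3 = 12, so 12 ∣ t.

Forward direction. If 12 ∣ t, write t = 12q. Since 12 = 3·4, t = 4·(3q), so 4 ∣ t; and since 12 = 4·3, t = 3·(4q), so 3 ∣ t.

Equivalent; both directions hold.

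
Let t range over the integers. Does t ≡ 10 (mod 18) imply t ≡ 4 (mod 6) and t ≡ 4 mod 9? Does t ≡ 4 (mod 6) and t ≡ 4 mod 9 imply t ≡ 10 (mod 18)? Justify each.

Forward direction. This fails: t = 10 gives 10 ≡ 10 (mod 18) but 10 ≡ 1 (mod 9), so the conjunction on the right does not hold.

Converse. This fails: t = 4 satisfies both congruences on the right (4 ≡ 4 mod 6 and 4 ≡ 4 mod 9) yet 4 ≡ 4 (mod 18), not 10.

(⇒) fails and (⇐) fails.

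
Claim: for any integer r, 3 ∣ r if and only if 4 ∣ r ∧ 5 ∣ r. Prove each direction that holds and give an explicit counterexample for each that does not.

(→) This fails: take r = 3. Certainly 3 ∣ 3, but 4 ∤ 3.

(←) This fails: take r = 20. Both 4 ∣ 20 and 5 ∣ 20, yet 20 is not a multiple of 3 (since 20 = 6·3 + 2), so 3 ∤ 20.

Both directions fail.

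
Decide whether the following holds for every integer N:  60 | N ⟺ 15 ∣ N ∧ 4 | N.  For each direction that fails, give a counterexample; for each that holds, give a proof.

Forward direction. If 60 ∣ N, write N = 60q. Since 60 = 4·15, N = 15·(4q), so 15 ∣ N; and since 60 = 15·4, N = 4·(15q), so 4 ∣ N.

Converse. Suppose 15 ∣ N and 4 ∣ N. Any common multiple of 15 and 4 is a multiple of their lcm; here gcd(15, 4) = 1, so lcm(15, 4) = 15·4 = 60, so 60 ∣ N.

Both directions hold.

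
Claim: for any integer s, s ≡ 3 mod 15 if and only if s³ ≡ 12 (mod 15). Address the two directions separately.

Both implications hold.

(⟹) Suppose s ≡ 3 mod 15. Write s = 15j + 3. Then (15j + 3)³ = 3375j³ + 2025j² + 405j + 27 = 15(225j³ + 135j² + 27j + 1) + 12, so s³ ≡ 12 (mod 15).

(⟸) Conversely, suppose s³ ≡ 12 (mod 15). The only residue r in {0, …, 14} with r³ ≡ 12 (mod 15) is r = 3, so s ≡ 3 (mod 15).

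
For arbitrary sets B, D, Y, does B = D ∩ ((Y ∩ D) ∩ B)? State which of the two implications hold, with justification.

(⊇) Let x ∈ D ∩ ((Y ∩ D) ∩ B). Then x ∈ B ∩ D ∩ Y, from which x ∈ B.

(⊆) This inclusion fails. Take B = {1}, D = ∅, Y = ∅; then 1 ∈ B but 1 ∉ D ∩ ((Y ∩ D) ∩ B).

Only the reverse inclusion holds.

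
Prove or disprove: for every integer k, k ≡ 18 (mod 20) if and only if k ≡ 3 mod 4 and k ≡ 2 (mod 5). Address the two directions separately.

Forward direction. This fails: k = 18 gives 18 ≡ 18 (mod 20) but 18 ≡ 2 (mod 4), so the conjunction on the right does not hold.

Converse. This fails: k = 7 satisfies both congruences on the right (7 ≡ 3 mod 4 and 7 ≡ 2 mod 5) yet 7 ≡ 7 (mod 20), not 18.

Both directions fail.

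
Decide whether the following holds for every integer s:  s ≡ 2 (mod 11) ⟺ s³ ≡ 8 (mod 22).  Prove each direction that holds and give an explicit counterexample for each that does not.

Not equivalent: only (⇐) holds.

[⇒] This fails: take s = 13. Then 13 ≡ 2 (mod 11), but 13³ = 2197 ≡ 19 (mod 22), not 8.

[⇐] Conversely, the residues r modulo 22 with r³ ≡ 8 (mod 22) are exactly {2}, and each is ≡ 2 (mod 11).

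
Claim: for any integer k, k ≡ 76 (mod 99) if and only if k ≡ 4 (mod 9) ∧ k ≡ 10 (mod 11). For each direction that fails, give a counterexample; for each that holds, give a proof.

(⇒) Suppose k ≡ 76 (mod 99); write k = 99j + 76. Since 9 ∣ 99, reducing mod 9 gives k ≡ 76 ≡ 4 (mod 9); since 11 ∣ 99, reducing mod 11 gives k ≡ 76 ≡ 10 (mod 11).

(⇐) Conversely, if k ≡ 4 (mod 9) and k ≡ 10 (mod 11), then by the Chinese remainder theorem k ≡ 76 (mod 99). This is exactly k ≡ 76 (mod 99).

Both implications hold.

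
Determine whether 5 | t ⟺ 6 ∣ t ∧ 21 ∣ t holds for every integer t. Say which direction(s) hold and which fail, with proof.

Forward direction. This fails: take t = 5. Certainly 5 ∣ 5, but 6 ∤ 5.

Converse. This fails: take t = 42. Both 6 ∣ 42 and 21 ∣ 42, yet 42 is not a multiple of 5 (since 42 = 8·5 + 2), so 5 ∤ 42.

Both directions fail.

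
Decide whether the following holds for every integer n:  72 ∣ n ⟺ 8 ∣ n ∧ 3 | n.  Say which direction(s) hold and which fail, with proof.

Forward direction. If 72 ∣ n, write n = 72q. Since 72 = 9·8, n = 8·(9q), so 8 ∣ n; and since 72 = 24·3, n = 3·(24q), so 3 ∣ n.

Converse. This fails: take n = 24. Both 8 ∣ 24 and 3 ∣ 24, yet 24 is not a multiple of 72 (since 24 = 0·72 + 24), so 72 ∤ 24.

The forward direction holds; the converse fails.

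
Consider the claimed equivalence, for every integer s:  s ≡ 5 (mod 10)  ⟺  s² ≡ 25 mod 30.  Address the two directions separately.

[⇒] This fails: take s = 15. Then 15 ≡ 5 (mod 10), but 15² = 225 ≡ 15 (mod 30), not 25.

[⇐] Conversely, the residues r modulo 30 with r² ≡ 25 (mod 30) are exactly {5, 25}, and each is ≡ 5 (mod 10).

Only the reverse direction holds.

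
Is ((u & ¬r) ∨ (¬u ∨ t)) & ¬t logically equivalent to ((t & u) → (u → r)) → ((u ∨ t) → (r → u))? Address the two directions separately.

(⇒) Assume the antecedent. If u is true, the consequent reduces to true regardless of the other variables. If u is false, the antecedent forces (u = F, t = F, r = F) or (u = F, t = F, r = T), and the consequent holds there. Either way the consequent holds.

(⇐) This fails. Under u = F, t = T, r = F, the left side is false but the right side is true.

Only the forward direction holds.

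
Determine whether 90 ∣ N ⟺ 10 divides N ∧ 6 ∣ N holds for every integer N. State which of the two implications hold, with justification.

(⟸) This fails: take N = 30. Both 10 ∣ 30 and 6 ∣ 30, yet 30 is not a multiple of 90 (since 30 = 0·90 + 30), so 90 ∤ 30.

(⟹) If 90 ∣ N, write N = 90q. Since 90 = 9·10, N = 10·(9q), so 10 ∣ N; and since 90 = 15·6, N = 6·(15q), so 6 ∣ N.

Only the forward direction holds.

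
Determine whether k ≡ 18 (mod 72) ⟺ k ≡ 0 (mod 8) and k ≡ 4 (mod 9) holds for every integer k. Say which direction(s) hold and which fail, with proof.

Neither implication holds.

(⟹) This fails: k = 18 gives 18 ≡ 18 (mod 72) but 18 ≡ 2 (mod 8), so the conjunction on the right does not hold.

(⟸) This fails: k = 40 satisfies both congruences on the right (40 ≡ 0 mod 8 and 40 ≡ 4 mod 9) yet 40 ≡ 40 (mod 72), not 18.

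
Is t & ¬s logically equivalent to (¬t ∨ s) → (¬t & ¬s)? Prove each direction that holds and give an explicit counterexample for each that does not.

Only the forward implication holds.

(→) Assume the antecedent. If s is true, the antecedent cannot hold. If s is false, (¬t ∨ s) → (¬t & ¬s) reduces to true regardless of the other variables. Either way (¬t ∨ s) → (¬t & ¬s) holds.

(←) This fails. Under s = F, t = F, the left side is false but the right side is true.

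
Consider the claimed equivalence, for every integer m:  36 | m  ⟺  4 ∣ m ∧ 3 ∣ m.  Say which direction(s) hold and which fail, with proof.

(⇒) holds; (⇐) fails.

Forward direction. If 36 ∣ m, write m = 36q. Since 36 = 9·4, m = 4·(9q), so 4 ∣ m; and since 36 = 12·3, m = 3·(12q), so 3 ∣ m.

Converse. This fails: take m = 12. Both 4 ∣ 12 and 3 ∣ 12, yet 12 is not a multiple of 36 (since 12 = 0·36 + 12), so 36 ∤ 12.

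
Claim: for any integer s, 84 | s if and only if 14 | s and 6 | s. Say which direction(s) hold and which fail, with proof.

Only the forward direction holds.

(⟹) If 84 ∣ s, write s = 84q. Since 84 = 6·14, s = 14·(6q), so 14 ∣ s; and since 84 = 14·6, s = 6·(14q), so 6 ∣ s.

(⟸) This fails: take s = 42. Both 14 ∣ 42 and 6 ∣ 42, yet 42 is not a multiple of 84 (since 42 = 0·84 + 42), so 84 ∤ 42.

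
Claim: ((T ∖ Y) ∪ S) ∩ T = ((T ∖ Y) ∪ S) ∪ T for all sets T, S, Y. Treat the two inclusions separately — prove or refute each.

(⊆) holds; (⊇) fails.

Forward inclusion. Let x ∈ ((T ∖ Y) ∪ S) ∩ T. Then either x ∈ T and x ∉ S, Y; or x ∈ T ∩ S and x ∉ Y; or x ∈ T ∩ S ∩ Y. In each case x ∈ ((T ∖ Y) ∪ S) ∪ T, so ((T ∖ Y) ∪ S) ∩ T ⊆ ((T ∖ Y) ∪ S) ∪ T.

Reverse inclusion. This inclusion fails. Take T = ∅, S = {1}, Y = ∅; then 1 ∈ ((T ∖ Y) ∪ S) ∪ T but 1 ∉ ((T ∖ Y) ∪ S) ∩ T.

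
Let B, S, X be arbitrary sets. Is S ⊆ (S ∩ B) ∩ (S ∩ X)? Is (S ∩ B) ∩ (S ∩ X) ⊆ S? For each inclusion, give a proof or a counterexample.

(⊆) This inclusion fails. Take B = ∅, S = {1}, X = ∅; then 1 ∈ S but 1 ∉ (S ∩ B) ∩ (S ∩ X).

(⊇) Let x ∈ (S ∩ B) ∩ (S ∩ X). Then x ∈ B ∩ S ∩ X, from which x ∈ S.

Only the reverse inclusion holds.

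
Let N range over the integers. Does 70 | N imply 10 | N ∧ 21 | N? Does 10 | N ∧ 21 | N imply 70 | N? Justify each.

Not equivalent: only (⇐) holds.

Forward direction. This fails: take N = 70. Certainly 70 ∣ 70, but 21 ∤ 70.

Converse. Suppose 10 ∣ N and 21 ∣ N. Any common multiple of 10 and 21 is a multiple of their lcm; here gcd(10, 21) = 1, so lcm(10, 21) = 10·21 = 210, so 210 ∣ N. Since 70 ∣ 210, it follows that 70 ∣ N.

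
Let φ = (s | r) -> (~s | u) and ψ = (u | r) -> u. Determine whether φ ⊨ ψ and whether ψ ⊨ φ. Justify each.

[⇒] This fails. Under r = T, s = F, u = F, the left side is true but the right side is false.

[⇐] This fails. Under r = F, s = T, u = F, the left side is false but the right side is true.

Both directions fail.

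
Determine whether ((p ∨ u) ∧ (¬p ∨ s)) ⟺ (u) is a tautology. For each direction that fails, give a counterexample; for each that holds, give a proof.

Neither implication holds.

[⇒] This fails. Under u = F, s = T, p = T, the left side is true but the right side is false.

[⇐] This fails. Under u = T, s = F, p = T, the left side is false but the right side is true.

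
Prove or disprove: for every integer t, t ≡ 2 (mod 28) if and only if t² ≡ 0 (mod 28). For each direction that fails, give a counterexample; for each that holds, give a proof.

[⇒] This fails: take t = 2. Then 2 ≡ 2 (mod 28), but 2² = 4 ≡ 4 (mod 28), not 0.

[⇐] This fails: take t = 0. Then 0² = 0 ≡ 0 (mod 28), yet 0 ≡ 0 (mod 28), not 2.

Neither implication holds.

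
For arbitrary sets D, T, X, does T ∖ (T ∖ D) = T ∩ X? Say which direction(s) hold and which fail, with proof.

(⊆) This inclusion fails. Take D = {1}, T = {1}, X = ∅; then 1 ∈ T ∖ (T ∖ D) but 1 ∉ T ∩ X.

(⊇) This inclusion fails. Take D = ∅, T = {1}, X = {1}; then 1 ∈ T ∩ X but 1 ∉ T ∖ (T ∖ D).

Neither inclusion holds.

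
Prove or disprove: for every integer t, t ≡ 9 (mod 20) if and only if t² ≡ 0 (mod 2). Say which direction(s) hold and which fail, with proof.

(⟹) This fails: take t = 9. Then 9 ≡ 9 (mod 20), but 9² = 81 ≡ 1 (mod 2), not 0.

(⟸) This fails: take t = 0. Then 0² = 0 ≡ 0 (mod 2), yet 0 ≡ 0 (mod 20), not 9.

Both directions fail.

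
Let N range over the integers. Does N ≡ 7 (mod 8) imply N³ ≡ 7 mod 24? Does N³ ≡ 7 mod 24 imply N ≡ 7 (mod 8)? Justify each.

(→) This fails: take N = 15. Then 15 ≡ 7 (mod 8), but 15³ = 3375 ≡ 15 (mod 24), not 7.

(←) Conversely, the residues r modulo 24 with r³ ≡ 7 (mod 24) are exactly {7}, and each is ≡ 7 (mod 8).

Only the converse holds.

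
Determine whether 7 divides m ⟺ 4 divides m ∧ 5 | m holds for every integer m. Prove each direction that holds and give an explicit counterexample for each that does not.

(⇒) fails and (⇐) fails.

Forward direction. This fails: take m = 7. Certainly 7 ∣ 7, but 4 ∤ 7.

Converse. This fails: take m = 20. Both 4 ∣ 20 and 5 ∣ 20, yet 20 is not a multiple of 7 (since 20 = 2·7 + 6), so 7 ∤ 20.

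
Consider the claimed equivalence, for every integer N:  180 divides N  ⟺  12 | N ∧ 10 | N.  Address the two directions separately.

(⇒) holds; (⇐) fails.

(⇒) If 180 ∣ N, write N = 180q. Since 180 = 15·12, N = 12·(15q), so 12 ∣ N; and since 180 = 18·10, N = 10·(18q), so 10 ∣ N.

(⇐) This fails: take N = 60. Both 12 ∣ 60 and 10 ∣ 60, yet 60 is not a multiple of 180 (since 60 = 0·180 + 60), so 180 ∤ 60.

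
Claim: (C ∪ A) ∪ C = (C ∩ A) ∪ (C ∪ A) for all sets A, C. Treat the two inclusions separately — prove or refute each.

(⟹) Let x ∈ (C ∪ A) ∪ C. Then either x ∈ A and x ∉ C; or x ∈ C and x ∉ A; or x ∈ A ∩ C. In each case x ∈ (C ∩ A) ∪ (C ∪ A), so (C ∪ A) ∪ C ⊆ (C ∩ A) ∪ (C ∪ A).

(⟸) Let x ∈ (C ∩ A) ∪ (C ∪ A). Then either x ∈ A and x ∉ C; or x ∈ C and x ∉ A; or x ∈ A ∩ C. In each case x ∈ (C ∪ A) ∪ C, so (C ∩ A) ∪ (C ∪ A) ⊆ (C ∪ A) ∪ C.

Both inclusions hold.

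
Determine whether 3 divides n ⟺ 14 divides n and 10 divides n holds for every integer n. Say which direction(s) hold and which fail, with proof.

(→) This fails: take n = 3. Certainly 3 ∣ 3, but 14 ∤ 3.

(←) This fails: take n = 70. Both 14 ∣ 70 and 10 ∣ 70, yet 70 is not a multiple of 3 (since 70 = 23·3 + 1), so 3 ∤ 70.

Both directions fail.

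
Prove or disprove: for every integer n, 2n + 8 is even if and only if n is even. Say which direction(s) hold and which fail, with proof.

(⇐) Suppose n is even. Since 2 is even, 2n is even for every n, so 2n + 8 has the same parity as 8, which is even. Hence 2n + 8 is even.

(⇒) This fails: take n = 3. Then 2n + 8 = 14, which is even, yet n = 3 is odd, not even.

Only the reverse direction holds.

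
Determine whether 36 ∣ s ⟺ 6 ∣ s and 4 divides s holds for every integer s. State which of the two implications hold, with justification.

Only the forward implication holds.

(⟹) If 36 ∣ s, write s = 36q. Since 36 = 6·6, s = 6·(6q), so 6 ∣ s; and since 36 = 9·4, s = 4·(9q), so 4 ∣ s.

(⟸) This fails: take s = 12. Both 6 ∣ 12 and 4 ∣ 12, yet 12 is not a multiple of 36 (since 12 = 0·36 + 12), so 36 ∤ 12.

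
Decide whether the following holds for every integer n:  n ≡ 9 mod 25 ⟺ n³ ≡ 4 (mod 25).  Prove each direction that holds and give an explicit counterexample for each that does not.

Forward direction. Suppose n ≡ 9 mod 25. Write n = 25j + 9. Then (25j + 9)³ = 15625j³ + 16875j² + 6075j + 729 = 25(625j³ + 675j² + 243j + 29) + 4, so n³ ≡ 4 (mod 25).

Converse. Suppose n³ ≡ 4 (mod 25). The only residue r in {0, …, 24} with r³ ≡ 4 (mod 25) is r = 9, so n ≡ 9 (mod 25).

The biconditional holds.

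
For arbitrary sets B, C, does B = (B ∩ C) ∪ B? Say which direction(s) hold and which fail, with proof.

(⊇) Let x ∈ (B ∩ C) ∪ B. Then either x ∈ B and x ∉ C; or x ∈ B ∩ C. In each case x ∈ B, so (B ∩ C) ∪ B ⊆ B.

(⊆) Let x ∈ B. Then either x ∈ B and x ∉ C; or x ∈ B ∩ C. In each case x ∈ (B ∩ C) ∪ B, so B ⊆ (B ∩ C) ∪ B.

Both inclusions hold.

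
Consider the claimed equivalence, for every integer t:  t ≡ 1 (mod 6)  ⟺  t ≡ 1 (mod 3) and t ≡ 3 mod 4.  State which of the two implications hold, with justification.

The forward direction fails; the converse holds.

(→) This fails: t = 1 gives 1 ≡ 1 (mod 6) but 1 ≡ 1 (mod 4), so the conjunction on the right does not hold.

(←) Conversely, if t ≡ 1 (mod 3) and t ≡ 3 (mod 4), then by the Chinese remainder theorem t ≡ 7 (mod 12). Since 7 ≡ 1 (mod 6) and 6 ∣ 12, we get t ≡ 1 (mod 6).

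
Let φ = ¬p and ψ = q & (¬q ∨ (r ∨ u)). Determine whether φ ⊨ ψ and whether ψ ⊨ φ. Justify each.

(⇒) This fails. Under r = F, p = F, q = F, u = F, the left side is true but the right side is false.

(⇐) This fails. Under r = T, p = T, q = T, u = F, the left side is false but the right side is true.

(⇒) fails and (⇐) fails.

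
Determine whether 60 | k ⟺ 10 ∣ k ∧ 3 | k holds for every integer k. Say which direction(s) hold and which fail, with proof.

(⇒) holds; (⇐) fails.

[⇒] If 60 ∣ k, write k = 60q. Since 60 = 6·10, k = 10·(6q), so 10 ∣ k; and since 60 = 20·3, k = 3·(20q), so 3 ∣ k.

[⇐] This fails: take k = 30. Both 10 ∣ 30 and 3 ∣ 30, yet 30 is not a multiple of 60 (since 30 = 0·60 + 30), so 60 ∤ 30.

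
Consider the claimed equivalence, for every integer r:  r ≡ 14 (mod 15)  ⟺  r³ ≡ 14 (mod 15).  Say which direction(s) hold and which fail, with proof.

Both implications hold.

[⇒] Suppose r ≡ 14 (mod 15). Write r = 15j + 14. Then (15j + 14)³ = 3375j³ + 9450j² + 8820j + 2744 = 15(225j³ + 630j² + 588j + 182) + 14, so r³ ≡ 14 (mod 15).

[⇐] Conversely, suppose r³ ≡ 14 (mod 15). The only residue r in {0, …, 14} with r³ ≡ 14 (mod 15) is r = 14, so r ≡ 14 (mod 15).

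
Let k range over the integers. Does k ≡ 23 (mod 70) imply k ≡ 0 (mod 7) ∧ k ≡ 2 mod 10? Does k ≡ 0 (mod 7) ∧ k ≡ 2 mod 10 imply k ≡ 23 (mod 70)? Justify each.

Both directions fail.

[⇒] This fails: k = 23 gives 23 ≡ 23 (mod 70) but 23 ≡ 2 (mod 7), so the conjunction on the right does not hold.

[⇐] This fails: k = 42 satisfies both congruences on the right (42 ≡ 0 mod 7 and 42 ≡ 2 mod 10) yet 42 ≡ 42 (mod 70), not 23.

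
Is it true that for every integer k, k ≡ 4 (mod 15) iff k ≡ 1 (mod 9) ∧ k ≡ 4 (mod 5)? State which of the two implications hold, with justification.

(⇒) fails; (⇐) holds.

[⇐] If k ≡ 1 (mod 9) and k ≡ 4 (mod 5), then by the Chinese remainder theorem k ≡ 19 (mod 45). Since 19 ≡ 4 (mod 15) and 15 ∣ 45, we get k ≡ 4 (mod 15).

[⇒] This fails: k = 34 gives 34 ≡ 4 (mod 15) but 34 ≡ 7 (mod 9), so the conjunction on the right does not hold.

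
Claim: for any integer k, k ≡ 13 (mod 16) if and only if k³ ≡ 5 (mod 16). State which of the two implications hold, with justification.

The biconditional holds.

Forward direction. Suppose k ≡ 13 (mod 16). Write k = 16j + 13. Then (16j + 13)³ = 4096j³ + 9984j² + 8112j + 2197 = 16(256j³ + 624j² + 507j + 137) + 5, so k³ ≡ 5 (mod 16).

Converse. Suppose k³ ≡ 5 (mod 16). The only residue r in {0, …, 15} with r³ ≡ 5 (mod 16) is r = 13, so k ≡ 13 (mod 16).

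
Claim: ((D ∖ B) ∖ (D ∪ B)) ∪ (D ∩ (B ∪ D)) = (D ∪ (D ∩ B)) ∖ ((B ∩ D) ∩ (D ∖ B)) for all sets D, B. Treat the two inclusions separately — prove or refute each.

Both inclusions hold; the sets are equal.

Forward inclusion. Let x ∈ ((D ∖ B) ∖ (D ∪ B)) ∪ (D ∩ (B ∪ D)). Then either x ∈ D and x ∉ B; or x ∈ D ∩ B. In each case x ∈ (D ∪ (D ∩ B)) ∖ ((B ∩ D) ∩ (D ∖ B)), so ((D ∖ B) ∖ (D ∪ B)) ∪ (D ∩ (B ∪ D)) ⊆ (D ∪ (D ∩ B)) ∖ ((B ∩ D) ∩ (D ∖ B)).

Reverse inclusion. Let x ∈ (D ∪ (D ∩ B)) ∖ ((B ∩ D) ∩ (D ∖ B)). Then either x ∈ D and x ∉ B; or x ∈ D ∩ B. In each case x ∈ ((D ∖ B) ∖ (D ∪ B)) ∪ (D ∩ (B ∪ D)), so (D ∪ (D ∩ B)) ∖ ((B ∩ D) ∩ (D ∖ B)) ⊆ ((D ∖ B) ∖ (D ∪ B)) ∪ (D ∩ (B ∪ D)).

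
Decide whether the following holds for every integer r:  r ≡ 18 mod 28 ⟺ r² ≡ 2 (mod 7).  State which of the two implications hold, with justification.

(⟹) Suppose r ≡ 18 (mod 28). Then r² ≡ 18² = 324 (mod 28), and since 7 ∣ 28, also r² ≡ 2 (mod 7).

(⟸) This fails: take r = 3. Then 3² = 9 ≡ 2 (mod 7), yet 3 ≡ 3 (mod 28), not 18.

(⇒) holds; (⇐) fails.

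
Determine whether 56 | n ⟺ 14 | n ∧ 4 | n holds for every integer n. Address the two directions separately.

(→) If 56 ∣ n, write n = 56q. Since 56 = 4·14, n = 14·(4q), so 14 ∣ n; and since 56 = 14·4, n = 4·(14q), so 4 ∣ n.

(←) This fails: take n = 28. Both 14 ∣ 28 and 4 ∣ 28, yet 28 is not a multiple of 56 (since 28 = 0·56 + 28), so 56 ∤ 28.

The forward direction holds; the converse fails.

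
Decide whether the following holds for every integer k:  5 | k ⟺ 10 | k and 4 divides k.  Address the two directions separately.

Only the converse holds.

Converse. Suppose 10 ∣ k and 4 ∣ k. Any common multiple of 10 and 4 is a multiple of their lcm; here lcm(10, 4) = 10·4/gcd(10, 4) = 40/2 = 20, so 20 ∣ k. Since 5 ∣ 20, it follows that 5 ∣ k.

Forward direction. This fails: take k = 5. Certainly 5 ∣ 5, but 10 ∤ 5.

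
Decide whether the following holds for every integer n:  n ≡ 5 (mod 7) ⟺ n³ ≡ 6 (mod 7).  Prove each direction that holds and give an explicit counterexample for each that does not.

[⇒] Suppose n ≡ 5 (mod 7). Write n = 7j + 5. Then (7j + 5)³ = 343j³ + 735j² + 525j + 125 = 7(49j³ + 105j² + 75j + 17) + 6, so n³ ≡ 6 (mod 7).

[⇐] This fails: take n = 3. Then 3³ = 27 ≡ 6 (mod 7), yet 3 ≡ 3 (mod 7), not 5.

Only the forward direction holds.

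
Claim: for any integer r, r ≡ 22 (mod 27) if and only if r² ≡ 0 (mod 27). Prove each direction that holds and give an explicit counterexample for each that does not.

(⇒) This fails: take r = 22. Then 22 ≡ 22 (mod 27), but 22² = 484 ≡ 25 (mod 27), not 0.

(⇐) This fails: take r = 0. Then 0² = 0 ≡ 0 (mod 27), yet 0 ≡ 0 (mod 27), not 22.

Both directions fail.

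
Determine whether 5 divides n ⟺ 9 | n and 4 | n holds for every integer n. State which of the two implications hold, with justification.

Forward direction. This fails: take n = 5. Certainly 5 ∣ 5, but 9 ∤ 5.

Converse. This fails: take n = 36. Both 9 ∣ 36 and 4 ∣ 36, yet 36 is not a multiple of 5 (since 36 = 7·5 + 1), so 5 ∤ 36.

Both directions fail.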